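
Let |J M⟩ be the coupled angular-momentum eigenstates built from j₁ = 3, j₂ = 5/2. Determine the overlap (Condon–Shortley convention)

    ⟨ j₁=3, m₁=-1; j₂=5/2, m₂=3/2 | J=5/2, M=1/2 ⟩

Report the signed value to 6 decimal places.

+0.169031  (= +√(1/35))

j₁+j₂−J=3  J+j₁−j₂=3  J−j₁+j₂=2  j₁+j₂+J+1=9
(j₁±m₁, j₂±m₂, J±M) = (2,4,4,1,3,2)
P² = 576/35
sum k=2..3:
  [2] +1/8 = 1/8
  [3] −1/12 = -1/12
S = 1/24
C² = P²·S² = 1/35 ; C = +0.169031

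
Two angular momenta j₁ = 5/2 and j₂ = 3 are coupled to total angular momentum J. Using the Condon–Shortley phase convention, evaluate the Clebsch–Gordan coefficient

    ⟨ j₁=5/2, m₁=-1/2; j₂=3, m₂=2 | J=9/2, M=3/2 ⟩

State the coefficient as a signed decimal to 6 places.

-0.604815  (= −√(169/462))

√[10·1!4!5!/11! · 2!3!5!1!6!3!] = √(345600/77)
  +(−1)^0/∏(0,1,3,5,1,0)! = 1/720  (running 1/720)
  +(−1)^1/∏(1,0,2,4,2,1)! = -1/96  (running -13/1440)
⟨..|..⟩ = √(345600/77)·(-13/1440) = -0.604815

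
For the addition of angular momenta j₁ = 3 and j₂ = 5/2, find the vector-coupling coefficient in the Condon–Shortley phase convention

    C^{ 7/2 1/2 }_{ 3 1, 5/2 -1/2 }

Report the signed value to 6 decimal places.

√[8·2!4!3!/10! · 4!2!2!3!4!3!] = √(9216/175)
  +(−1)^0/∏(0,2,2,2,2,1)! = 1/16  (running 1/16)
  +(−1)^1/∏(1,1,1,1,3,2)! = -1/12  (running -1/48)
  +(−1)^2/∏(2,0,0,0,4,3)! = 1/288  (running -5/288)
⟨..|..⟩ = √(9216/175)·(-5/288) = -0.125988

−√(1/63) ≈ -0.125988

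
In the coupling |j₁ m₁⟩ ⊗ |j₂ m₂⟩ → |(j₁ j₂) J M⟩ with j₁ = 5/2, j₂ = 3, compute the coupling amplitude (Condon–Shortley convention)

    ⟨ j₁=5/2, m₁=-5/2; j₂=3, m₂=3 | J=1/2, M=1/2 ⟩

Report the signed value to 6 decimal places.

√[2·5!0!1!/7! · 0!5!6!0!1!0!] = √(28800/7)
  +(−1)^5/∏(5,0,0,1,0,0)! = -1/120  (running -1/120)
⟨..|..⟩ = √(28800/7)·(-1/120) = -0.534522

−√(2/7) = -0.534522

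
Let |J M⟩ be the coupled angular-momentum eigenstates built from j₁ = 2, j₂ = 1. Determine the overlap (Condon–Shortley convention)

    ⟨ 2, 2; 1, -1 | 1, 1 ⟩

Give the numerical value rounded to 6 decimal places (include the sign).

+√(3/5) ≈ +0.774597

j₁+j₂−J=2  J+j₁−j₂=2  J−j₁+j₂=0  j₁+j₂+J+1=5
(j₁±m₁, j₂±m₂, J±M) = (4,0,0,2,2,0)
P² = 48/5
sum k=0..0:
  [0] +1/4 = 1/4
S = 1/4
C² = P²·S² = 3/5 ; C = +0.774597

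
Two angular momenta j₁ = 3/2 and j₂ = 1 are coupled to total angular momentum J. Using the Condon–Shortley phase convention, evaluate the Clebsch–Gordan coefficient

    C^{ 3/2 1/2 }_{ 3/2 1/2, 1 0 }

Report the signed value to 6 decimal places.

+√(1/15) = +0.258199

triangle: 1!*2!*1!/5! = 2/120
(j±m)!: 2!*1!*1!*1!*2!*1! = 4
prefactor² = (2J+1)*Δ*N² = 4/15
  k=0: +1/(0!*1!*1!*1!*1!*0!) = 1
  k=1: −1/(1!*0!*0!*0!*2!*1!) = -1/2
Σ = 1/2  ⇒  CG² = 4/15*1/2² = 1/15
CG = +√(1/15) = +0.258199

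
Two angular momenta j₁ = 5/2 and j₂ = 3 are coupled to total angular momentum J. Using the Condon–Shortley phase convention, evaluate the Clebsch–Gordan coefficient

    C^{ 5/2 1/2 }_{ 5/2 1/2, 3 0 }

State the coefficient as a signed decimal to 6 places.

j₁+j₂−J=3  J+j₁−j₂=2  J−j₁+j₂=3  j₁+j₂+J+1=9
(j₁±m₁, j₂±m₂, J±M) = (3,2,3,3,3,2)
P² = 216/35
sum k=0..2:
  [0] +1/72 = 1/72
  [1] −1/4 = -1/4
  [2] +1/8 = 1/8
S = -1/9
C² = P²·S² = 8/105 ; C = -0.276026

-0.276026  (= −√(8/105))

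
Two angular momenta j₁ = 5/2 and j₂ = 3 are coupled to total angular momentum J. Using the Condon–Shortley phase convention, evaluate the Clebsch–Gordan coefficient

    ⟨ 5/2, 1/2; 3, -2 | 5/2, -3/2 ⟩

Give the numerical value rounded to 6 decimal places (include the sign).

√[6·3!2!3!/9! · 3!2!1!5!1!4!] = √(288/7)
  +(−1)^0/∏(0,3,2,1,0,2)! = 1/24  (running 1/24)
  +(−1)^1/∏(1,2,1,0,1,3)! = -1/12  (running -1/24)
⟨..|..⟩ = √(288/7)·(-1/24) = -0.267261

−√(1/14) ≈ -0.267261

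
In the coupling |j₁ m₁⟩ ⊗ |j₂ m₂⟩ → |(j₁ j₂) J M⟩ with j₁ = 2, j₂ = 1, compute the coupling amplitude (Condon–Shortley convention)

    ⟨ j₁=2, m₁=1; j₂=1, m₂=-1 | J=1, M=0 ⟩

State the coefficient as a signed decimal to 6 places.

+0.547723  (= +√(3/10))

j₁+j₂−J=2  J+j₁−j₂=2  J−j₁+j₂=0  j₁+j₂+J+1=5
(j₁±m₁, j₂±m₂, J±M) = (3,1,0,2,1,1)
P² = 6/5
sum k=0..0:
  [0] +1/2 = 1/2
S = 1/2
C² = P²·S² = 3/10 ; C = +0.547723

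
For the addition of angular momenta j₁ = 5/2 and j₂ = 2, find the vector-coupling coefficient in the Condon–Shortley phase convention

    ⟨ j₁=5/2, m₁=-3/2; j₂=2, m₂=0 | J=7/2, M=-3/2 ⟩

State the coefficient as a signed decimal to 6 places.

-0.534522

j₁+j₂−J=1  J+j₁−j₂=4  J−j₁+j₂=3  j₁+j₂+J+1=9
(j₁±m₁, j₂±m₂, J±M) = (1,4,2,2,2,5)
P² = 512/7
sum k=0..1:
  [0] +1/48 = 1/48
  [1] −1/12 = -1/12
S = -1/16
C² = P²·S² = 2/7 ; C = -0.534522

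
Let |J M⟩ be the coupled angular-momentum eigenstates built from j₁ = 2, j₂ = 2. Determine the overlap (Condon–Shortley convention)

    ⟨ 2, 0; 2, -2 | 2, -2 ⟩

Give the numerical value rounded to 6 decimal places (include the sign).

triangle: 2!*2!*2!/7! = 8/5040
(j±m)!: 2!*2!*0!*4!*0!*4! = 2304
prefactor² = (2J+1)*Δ*N² = 128/7
  k=0: +1/(0!*2!*2!*0!*0!*2!) = 1/8
Σ = 1/8  ⇒  CG² = 128/7*1/8² = 2/7
CG = +√(2/7) = +0.534522

+√(2/7) ≈ +0.534522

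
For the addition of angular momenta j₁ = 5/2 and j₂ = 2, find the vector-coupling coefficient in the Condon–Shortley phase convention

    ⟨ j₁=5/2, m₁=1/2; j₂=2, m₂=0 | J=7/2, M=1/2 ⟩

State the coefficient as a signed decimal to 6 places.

√[8·1!4!3!/9! · 3!2!2!2!4!3!] = √(768/35)
  +(−1)^0/∏(0,1,2,2,2,1)! = 1/8  (running 1/8)
  +(−1)^1/∏(1,0,1,1,3,2)! = -1/12  (running 1/24)
⟨..|..⟩ = √(768/35)·(1/24) = +0.195180

+√(4/105) = +0.195180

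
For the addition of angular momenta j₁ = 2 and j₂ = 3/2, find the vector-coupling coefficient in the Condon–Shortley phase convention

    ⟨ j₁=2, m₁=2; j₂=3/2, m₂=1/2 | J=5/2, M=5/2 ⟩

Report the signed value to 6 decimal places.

j₁+j₂−J=1  J+j₁−j₂=3  J−j₁+j₂=2  j₁+j₂+J+1=7
(j₁±m₁, j₂±m₂, J±M) = (4,0,2,1,5,0)
P² = 576/7
sum k=0..0:
  [0] +1/12 = 1/12
S = 1/12
C² = P²·S² = 4/7 ; C = +0.755929

+√(4/7) ≈ +0.755929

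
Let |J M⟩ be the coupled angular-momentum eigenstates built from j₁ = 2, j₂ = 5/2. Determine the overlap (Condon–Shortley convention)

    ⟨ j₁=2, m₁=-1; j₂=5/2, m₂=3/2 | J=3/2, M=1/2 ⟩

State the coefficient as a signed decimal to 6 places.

j₁+j₂−J=3  J+j₁−j₂=1  J−j₁+j₂=2  j₁+j₂+J+1=7
(j₁±m₁, j₂±m₂, J±M) = (1,3,4,1,2,1)
P² = 96/35
sum k=2..3:
  [2] +1/4 = 1/4
  [3] −1/6 = -1/6
S = 1/12
C² = P²·S² = 2/105 ; C = +0.138013

+0.138013  (= +√(2/105))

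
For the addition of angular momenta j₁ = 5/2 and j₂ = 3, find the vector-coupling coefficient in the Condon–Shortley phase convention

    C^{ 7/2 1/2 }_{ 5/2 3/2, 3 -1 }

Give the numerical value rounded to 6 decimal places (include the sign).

triangle: 2!*3!*4!/10! = 288/3628800
(j±m)!: 4!*1!*2!*4!*4!*3! = 165888
prefactor² = (2J+1)*Δ*N² = 18432/175
  k=0: +1/(0!*2!*1!*2!*2!*2!) = 1/16
  k=1: −1/(1!*1!*0!*1!*3!*3!) = -1/36
Σ = 5/144  ⇒  CG² = 18432/175*5/144² = 8/63
CG = +√(8/63) = +0.356348

+√(8/63) ≈ +0.356348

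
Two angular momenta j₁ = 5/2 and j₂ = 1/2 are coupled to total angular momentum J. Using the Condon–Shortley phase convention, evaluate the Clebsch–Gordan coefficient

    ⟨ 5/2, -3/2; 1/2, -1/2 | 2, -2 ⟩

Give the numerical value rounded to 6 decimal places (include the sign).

triangle: 1!*4!*0!/6! = 24/720
(j±m)!: 1!*4!*0!*1!*0!*4! = 576
prefactor² = (2J+1)*Δ*N² = 96
  k=0: +1/(0!*1!*4!*0!*0!*0!) = 1/24
Σ = 1/24  ⇒  CG² = 96*1/24² = 1/6
CG = +√(1/6) = +0.408248

+√(1/6) ≈ +0.408248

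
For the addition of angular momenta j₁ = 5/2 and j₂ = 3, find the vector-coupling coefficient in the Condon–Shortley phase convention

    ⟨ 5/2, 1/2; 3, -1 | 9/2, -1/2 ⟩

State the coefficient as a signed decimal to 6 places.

+√(160/693) ≈ +0.480500

triangle: 1!·4!·5!/11! = 2880/39916800
(j±m)!: 3!·2!·2!·4!·4!·5! = 1658880
prefactor² = (2J+1)·Δ·N² = 92160/77
  k=0: +1/(0!·1!·2!·2!·2!·3!) = 1/48
  k=1: −1/(1!·0!·1!·1!·3!·4!) = -1/144
Σ = 1/72  ⇒  CG² = 92160/77·1/72² = 160/693
CG = +√(160/693) = +0.480500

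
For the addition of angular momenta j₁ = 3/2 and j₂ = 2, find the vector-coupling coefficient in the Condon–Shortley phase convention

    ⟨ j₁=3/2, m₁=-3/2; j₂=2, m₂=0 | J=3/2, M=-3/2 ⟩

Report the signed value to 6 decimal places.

triangle: 2!×1!×2!/6! = 4/720
(j±m)!: 0!×3!×2!×2!×0!×3! = 144
prefactor² = (2J+1)×Δ×N² = 16/5
  k=2: +1/(2!×0!×1!×0!×0!×2!) = 1/4
Σ = 1/4  ⇒  CG² = 16/5×1/4² = 1/5
CG = +√(1/5) = +0.447214

+√(1/5) = +0.447214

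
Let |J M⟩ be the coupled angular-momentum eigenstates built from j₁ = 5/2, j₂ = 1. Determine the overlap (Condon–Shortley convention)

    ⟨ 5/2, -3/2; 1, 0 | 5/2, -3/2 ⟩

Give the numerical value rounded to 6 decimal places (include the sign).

√[6·1!4!1!/7! · 1!4!1!1!1!4!] = √(576/35)
  +(−1)^0/∏(0,1,4,1,0,0)! = 1/24  (running 1/24)
  +(−1)^1/∏(1,0,3,0,1,1)! = -1/6  (running -1/8)
⟨..|..⟩ = √(576/35)·(-1/8) = -0.507093

-0.507093  (= −√(9/35))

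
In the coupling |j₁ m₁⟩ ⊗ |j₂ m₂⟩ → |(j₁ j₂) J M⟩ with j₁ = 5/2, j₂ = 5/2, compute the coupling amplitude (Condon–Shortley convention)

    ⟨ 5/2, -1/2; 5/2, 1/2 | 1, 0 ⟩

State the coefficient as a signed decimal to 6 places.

triangle: 4!×1!×1!/7! = 24/5040
(j±m)!: 2!×3!×3!×2!×1!×1! = 144
prefactor² = (2J+1)×Δ×N² = 72/35
  k=2: +1/(2!×2!×1!×1!×0!×0!) = 1/4
  k=3: −1/(3!×1!×0!×0!×1!×1!) = -1/6
Σ = 1/12  ⇒  CG² = 72/35×1/12² = 1/70
CG = +√(1/70) = +0.119523

+0.119523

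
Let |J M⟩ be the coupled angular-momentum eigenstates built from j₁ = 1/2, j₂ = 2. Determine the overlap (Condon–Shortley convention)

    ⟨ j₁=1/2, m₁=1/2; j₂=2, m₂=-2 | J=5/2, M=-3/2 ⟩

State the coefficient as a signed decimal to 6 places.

+√(1/5) ≈ +0.447214

√[6·0!1!4!/6! · 1!0!0!4!1!4!] = √(576/5)
  +(−1)^0/∏(0,0,0,0,1,4)! = 1/24  (running 1/24)
⟨..|..⟩ = √(576/5)·(1/24) = +0.447214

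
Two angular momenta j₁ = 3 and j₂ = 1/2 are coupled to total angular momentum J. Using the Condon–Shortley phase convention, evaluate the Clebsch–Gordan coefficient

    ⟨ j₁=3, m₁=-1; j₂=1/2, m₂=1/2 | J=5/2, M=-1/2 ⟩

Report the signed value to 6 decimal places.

−√(4/7) = -0.755929

√[6·1!5!0!/7! · 2!4!1!0!2!3!] = √(576/7)
  +(−1)^1/∏(1,0,3,0,2,0)! = -1/12  (running -1/12)
⟨..|..⟩ = √(576/7)·(-1/12) = -0.755929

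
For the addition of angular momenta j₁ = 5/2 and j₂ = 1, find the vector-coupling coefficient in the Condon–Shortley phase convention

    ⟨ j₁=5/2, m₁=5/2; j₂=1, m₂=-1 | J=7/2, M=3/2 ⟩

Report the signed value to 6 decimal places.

j₁+j₂−J=0  J+j₁−j₂=5  J−j₁+j₂=2  j₁+j₂+J+1=8
(j₁±m₁, j₂±m₂, J±M) = (5,0,0,2,5,2)
P² = 19200/7
sum k=0..0:
  [0] +1/240 = 1/240
S = 1/240
C² = P²·S² = 1/21 ; C = +0.218218

+0.218218  (= +√(1/21))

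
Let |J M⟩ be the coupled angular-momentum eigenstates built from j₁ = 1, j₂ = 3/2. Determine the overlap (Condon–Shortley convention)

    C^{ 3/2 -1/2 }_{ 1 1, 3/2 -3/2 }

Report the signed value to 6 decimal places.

+√(2/5) ≈ +0.632456

triangle: 1!*1!*2!/5! = 2/120
(j±m)!: 2!*0!*0!*3!*1!*2! = 24
prefactor² = (2J+1)*Δ*N² = 8/5
  k=0: +1/(0!*1!*0!*0!*1!*2!) = 1/2
Σ = 1/2  ⇒  CG² = 8/5*1/2² = 2/5
CG = +√(2/5) = +0.632456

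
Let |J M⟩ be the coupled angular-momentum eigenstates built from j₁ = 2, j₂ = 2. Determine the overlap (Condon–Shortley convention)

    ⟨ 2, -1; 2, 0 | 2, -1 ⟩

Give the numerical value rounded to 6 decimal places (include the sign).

triangle: 2!·2!·2!/7! = 8/5040
(j±m)!: 1!·3!·2!·2!·1!·3! = 144
prefactor² = (2J+1)·Δ·N² = 8/7
  k=1: −1/(1!·1!·2!·1!·0!·1!) = -1/2
  k=2: +1/(2!·0!·1!·0!·1!·2!) = 1/4
Σ = -1/4  ⇒  CG² = 8/7·(-1/4)² = 1/14
CG = −√(1/14) = -0.267261

−√(1/14) ≈ -0.267261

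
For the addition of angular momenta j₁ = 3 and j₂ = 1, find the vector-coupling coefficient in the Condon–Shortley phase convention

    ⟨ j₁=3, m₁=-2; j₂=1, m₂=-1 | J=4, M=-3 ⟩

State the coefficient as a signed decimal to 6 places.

triangle: 0!×6!×2!/9! = 1440/362880
(j±m)!: 1!×5!×0!×2!×1!×7! = 1209600
prefactor² = (2J+1)×Δ×N² = 43200
  k=0: +1/(0!×0!×5!×0!×1!×2!) = 1/240
Σ = 1/240  ⇒  CG² = 43200×1/240² = 3/4
CG = +√(3/4) = +0.866025

+0.866025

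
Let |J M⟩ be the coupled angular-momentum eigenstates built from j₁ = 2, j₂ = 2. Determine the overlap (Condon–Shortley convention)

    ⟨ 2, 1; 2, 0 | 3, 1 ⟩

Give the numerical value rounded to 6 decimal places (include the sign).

+√(1/5) = +0.447214

j₁+j₂−J=1  J+j₁−j₂=3  J−j₁+j₂=3  j₁+j₂+J+1=8
(j₁±m₁, j₂±m₂, J±M) = (3,1,2,2,4,2)
P² = 36/5
sum k=0..1:
  [0] +1/4 = 1/4
  [1] −1/12 = -1/12
S = 1/6
C² = P²·S² = 1/5 ; C = +0.447214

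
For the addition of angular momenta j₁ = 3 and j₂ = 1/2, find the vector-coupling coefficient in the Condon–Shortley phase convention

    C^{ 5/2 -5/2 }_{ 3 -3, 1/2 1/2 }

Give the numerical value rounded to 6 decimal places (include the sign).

√[6·1!5!0!/7! · 0!6!1!0!0!5!] = √(86400/7)
  +(−1)^1/∏(1,0,5,0,0,0)! = -1/120  (running -1/120)
⟨..|..⟩ = √(86400/7)·(-1/120) = -0.925820

−√(6/7) = -0.925820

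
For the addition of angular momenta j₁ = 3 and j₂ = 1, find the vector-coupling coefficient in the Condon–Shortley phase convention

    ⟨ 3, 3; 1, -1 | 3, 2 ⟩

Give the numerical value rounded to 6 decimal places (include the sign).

√[7·1!5!1!/8! · 6!0!0!2!5!1!] = √(3600)
  +(−1)^0/∏(0,1,0,0,5,1)! = 1/120  (running 1/120)
⟨..|..⟩ = √(3600)·(1/120) = +0.500000

+√(1/4) ≈ +0.500000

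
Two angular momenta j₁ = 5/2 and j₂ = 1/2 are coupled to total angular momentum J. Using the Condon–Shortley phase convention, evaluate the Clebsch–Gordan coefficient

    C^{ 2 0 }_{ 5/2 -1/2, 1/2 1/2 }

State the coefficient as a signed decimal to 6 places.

−√(1/2) = -0.707107

√[5·1!4!0!/6! · 2!3!1!0!2!2!] = √(8)
  +(−1)^1/∏(1,0,2,0,2,0)! = -1/4  (running -1/4)
⟨..|..⟩ = √(8)·(-1/4) = -0.707107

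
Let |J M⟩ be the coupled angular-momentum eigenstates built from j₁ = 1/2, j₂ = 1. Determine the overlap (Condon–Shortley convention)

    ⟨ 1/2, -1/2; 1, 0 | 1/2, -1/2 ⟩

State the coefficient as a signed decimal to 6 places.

-0.577350  (= −√(1/3))

√[2·1!0!1!/3! · 0!1!1!1!0!1!] = √(1/3)
  +(−1)^1/∏(1,0,0,0,0,1)! = -1  (running -1)
⟨..|..⟩ = √(1/3)·(-1) = -0.577350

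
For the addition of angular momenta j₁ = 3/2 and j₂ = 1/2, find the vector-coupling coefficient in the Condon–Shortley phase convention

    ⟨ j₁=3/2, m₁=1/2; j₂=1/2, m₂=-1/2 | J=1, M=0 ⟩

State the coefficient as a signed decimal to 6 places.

j₁+j₂−J=1  J+j₁−j₂=2  J−j₁+j₂=0  j₁+j₂+J+1=4
(j₁±m₁, j₂±m₂, J±M) = (2,1,0,1,1,1)
P² = 1/2
sum k=0..0:
  [0] +1/1 = 1
S = 1
C² = P²·S² = 1/2 ; C = +0.707107

+√(1/2) ≈ +0.707107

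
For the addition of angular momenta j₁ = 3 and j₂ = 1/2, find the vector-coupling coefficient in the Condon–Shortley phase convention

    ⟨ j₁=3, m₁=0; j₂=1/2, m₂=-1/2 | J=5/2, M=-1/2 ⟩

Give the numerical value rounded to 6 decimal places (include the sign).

+0.654654

triangle: 1!×5!×0!/7! = 120/5040
(j±m)!: 3!×3!×0!×1!×2!×3! = 432
prefactor² = (2J+1)×Δ×N² = 432/7
  k=0: +1/(0!×1!×3!×0!×2!×0!) = 1/12
Σ = 1/12  ⇒  CG² = 432/7×1/12² = 3/7
CG = +√(3/7) = +0.654654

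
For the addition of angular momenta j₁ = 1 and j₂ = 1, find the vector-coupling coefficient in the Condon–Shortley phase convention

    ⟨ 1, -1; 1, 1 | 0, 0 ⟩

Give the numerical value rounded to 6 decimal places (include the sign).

+0.577350  (= +√(1/3))

triangle: 2!·0!·0!/3! = 2/6
(j±m)!: 0!·2!·2!·0!·0!·0! = 4
prefactor² = (2J+1)·Δ·N² = 4/3
  k=2: +1/(2!·0!·0!·0!·0!·0!) = 1/2
Σ = 1/2  ⇒  CG² = 4/3·1/2² = 1/3
CG = +√(1/3) = +0.577350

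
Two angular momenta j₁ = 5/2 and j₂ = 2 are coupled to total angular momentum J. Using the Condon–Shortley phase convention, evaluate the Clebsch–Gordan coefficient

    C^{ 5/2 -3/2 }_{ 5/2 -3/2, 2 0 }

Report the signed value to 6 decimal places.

−√(1/70) = -0.119523

j₁+j₂−J=2  J+j₁−j₂=3  J−j₁+j₂=2  j₁+j₂+J+1=8
(j₁±m₁, j₂±m₂, J±M) = (1,4,2,2,1,4)
P² = 288/35
sum k=1..2:
  [1] −1/6 = -1/6
  [2] +1/8 = 1/8
S = -1/24
C² = P²·S² = 1/70 ; C = -0.119523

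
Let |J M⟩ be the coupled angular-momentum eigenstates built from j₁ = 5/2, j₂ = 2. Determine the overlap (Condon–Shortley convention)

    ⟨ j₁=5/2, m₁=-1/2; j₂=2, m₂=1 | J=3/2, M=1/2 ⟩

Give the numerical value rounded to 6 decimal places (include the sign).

+0.487950  (= +√(5/21))

j₁+j₂−J=3  J+j₁−j₂=2  J−j₁+j₂=1  j₁+j₂+J+1=7
(j₁±m₁, j₂±m₂, J±M) = (2,3,3,1,2,1)
P² = 48/35
sum k=2..3:
  [2] +1/2 = 1/2
  [3] −1/12 = -1/12
S = 5/12
C² = P²·S² = 5/21 ; C = +0.487950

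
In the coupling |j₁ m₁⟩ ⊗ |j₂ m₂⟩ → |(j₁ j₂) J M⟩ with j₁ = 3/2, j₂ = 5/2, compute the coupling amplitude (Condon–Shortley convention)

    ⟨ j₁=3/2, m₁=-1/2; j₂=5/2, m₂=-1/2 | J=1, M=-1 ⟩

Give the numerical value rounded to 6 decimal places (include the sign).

+0.387298  (= +√(3/20))

√[3·3!0!2!/6! · 1!2!2!3!0!2!] = √(12/5)
  +(−1)^2/∏(2,1,0,0,0,2)! = 1/4  (running 1/4)
⟨..|..⟩ = √(12/5)·(1/4) = +0.387298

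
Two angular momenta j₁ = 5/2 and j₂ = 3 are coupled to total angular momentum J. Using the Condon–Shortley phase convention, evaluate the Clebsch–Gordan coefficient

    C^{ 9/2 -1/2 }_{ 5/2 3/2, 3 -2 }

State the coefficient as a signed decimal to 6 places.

+√(361/1386) ≈ +0.510355

√[10·1!4!5!/11! · 4!1!1!5!4!5!] = √(460800/77)
  +(−1)^0/∏(0,1,1,1,3,4)! = 1/144  (running 1/144)
  +(−1)^1/∏(1,0,0,0,4,5)! = -1/2880  (running 19/2880)
⟨..|..⟩ = √(460800/77)·(19/2880) = +0.510355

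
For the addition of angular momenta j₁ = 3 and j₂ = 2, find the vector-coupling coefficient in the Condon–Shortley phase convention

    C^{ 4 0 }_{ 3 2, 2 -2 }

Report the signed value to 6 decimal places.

j₁+j₂−J=1  J+j₁−j₂=5  J−j₁+j₂=3  j₁+j₂+J+1=10
(j₁±m₁, j₂±m₂, J±M) = (5,1,0,4,4,4)
P² = 20736/7
sum k=0..0:
  [0] +1/144 = 1/144
S = 1/144
C² = P²·S² = 1/7 ; C = +0.377964

+0.377964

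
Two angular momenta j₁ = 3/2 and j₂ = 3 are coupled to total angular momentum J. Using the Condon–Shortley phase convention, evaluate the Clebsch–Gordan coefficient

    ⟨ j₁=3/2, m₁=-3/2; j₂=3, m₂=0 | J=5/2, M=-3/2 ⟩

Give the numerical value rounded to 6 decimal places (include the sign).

+√(9/35) ≈ +0.507093

j₁+j₂−J=2  J+j₁−j₂=1  J−j₁+j₂=4  j₁+j₂+J+1=8
(j₁±m₁, j₂±m₂, J±M) = (0,3,3,3,1,4)
P² = 1296/35
sum k=2..2:
  [2] +1/12 = 1/12
S = 1/12
C² = P²·S² = 9/35 ; C = +0.507093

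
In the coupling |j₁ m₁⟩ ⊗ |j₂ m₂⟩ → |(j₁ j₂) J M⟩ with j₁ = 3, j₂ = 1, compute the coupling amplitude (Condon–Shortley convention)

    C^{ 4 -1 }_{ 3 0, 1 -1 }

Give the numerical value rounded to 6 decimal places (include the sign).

+√(5/14) = +0.597614

j₁+j₂−J=0  J+j₁−j₂=6  J−j₁+j₂=2  j₁+j₂+J+1=9
(j₁±m₁, j₂±m₂, J±M) = (3,3,0,2,3,5)
P² = 12960/7
sum k=0..0:
  [0] +1/72 = 1/72
S = 1/72
C² = P²·S² = 5/14 ; C = +0.597614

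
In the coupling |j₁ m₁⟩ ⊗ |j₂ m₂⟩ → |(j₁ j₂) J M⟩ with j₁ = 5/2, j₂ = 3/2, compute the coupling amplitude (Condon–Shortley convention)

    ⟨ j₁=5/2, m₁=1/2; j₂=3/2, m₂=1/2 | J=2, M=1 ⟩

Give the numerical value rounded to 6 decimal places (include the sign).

j₁+j₂−J=2  J+j₁−j₂=3  J−j₁+j₂=1  j₁+j₂+J+1=7
(j₁±m₁, j₂±m₂, J±M) = (3,2,2,1,3,1)
P² = 12/7
sum k=1..2:
  [1] −1/2 = -1/2
  [2] +1/12 = 1/12
S = -5/12
C² = P²·S² = 25/84 ; C = -0.545545

-0.545545  (= −√(25/84))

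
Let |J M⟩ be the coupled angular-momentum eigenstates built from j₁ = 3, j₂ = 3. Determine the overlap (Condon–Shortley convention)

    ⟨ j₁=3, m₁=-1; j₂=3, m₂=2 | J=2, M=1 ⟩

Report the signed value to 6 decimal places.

√[5·4!2!2!/9! · 2!4!5!1!3!1!] = √(320/7)
  +(−1)^3/∏(3,1,1,2,1,0)! = -1/12  (running -1/12)
  +(−1)^4/∏(4,0,0,1,2,1)! = 1/48  (running -1/16)
⟨..|..⟩ = √(320/7)·(-1/16) = -0.422577

−√(5/28) = -0.422577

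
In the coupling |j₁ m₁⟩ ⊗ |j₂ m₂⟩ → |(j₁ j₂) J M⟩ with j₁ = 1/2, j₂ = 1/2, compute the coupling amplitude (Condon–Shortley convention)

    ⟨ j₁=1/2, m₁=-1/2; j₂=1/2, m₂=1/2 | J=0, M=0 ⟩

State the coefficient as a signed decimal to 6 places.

triangle: 1!·0!·0!/2! = 1/2
(j±m)!: 0!·1!·1!·0!·0!·0! = 1
prefactor² = (2J+1)·Δ·N² = 1/2
  k=1: −1/(1!·0!·0!·0!·0!·0!) = -1
Σ = -1  ⇒  CG² = 1/2·(-1)² = 1/2
CG = −√(1/2) = -0.707107

−√(1/2) ≈ -0.707107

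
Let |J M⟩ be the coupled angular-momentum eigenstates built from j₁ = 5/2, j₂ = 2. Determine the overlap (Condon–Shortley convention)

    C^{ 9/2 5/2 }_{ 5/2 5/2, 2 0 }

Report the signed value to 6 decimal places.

+0.408248

j₁+j₂−J=0  J+j₁−j₂=5  J−j₁+j₂=4  j₁+j₂+J+1=10
(j₁±m₁, j₂±m₂, J±M) = (5,0,2,2,7,2)
P² = 38400
sum k=0..0:
  [0] +1/480 = 1/480
S = 1/480
C² = P²·S² = 1/6 ; C = +0.408248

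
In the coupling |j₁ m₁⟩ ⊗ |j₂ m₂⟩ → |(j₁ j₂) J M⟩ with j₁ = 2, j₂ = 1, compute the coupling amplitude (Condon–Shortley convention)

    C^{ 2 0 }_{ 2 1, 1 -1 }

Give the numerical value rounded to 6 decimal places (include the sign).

+√(1/2) = +0.707107

triangle: 1!*3!*1!/6! = 6/720
(j±m)!: 3!*1!*0!*2!*2!*2! = 48
prefactor² = (2J+1)*Δ*N² = 2
  k=0: +1/(0!*1!*1!*0!*2!*1!) = 1/2
Σ = 1/2  ⇒  CG² = 2*1/2² = 1/2
CG = +√(1/2) = +0.707107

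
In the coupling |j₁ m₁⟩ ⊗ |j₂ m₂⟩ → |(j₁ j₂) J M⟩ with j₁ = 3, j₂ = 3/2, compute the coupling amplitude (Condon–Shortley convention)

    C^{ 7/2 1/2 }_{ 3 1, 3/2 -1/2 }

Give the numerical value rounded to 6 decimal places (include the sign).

triangle: 1!×5!×2!/9! = 240/362880
(j±m)!: 4!×2!×1!×2!×4!×3! = 13824
prefactor² = (2J+1)×Δ×N² = 512/7
  k=0: +1/(0!×1!×2!×1!×3!×1!) = 1/12
  k=1: −1/(1!×0!×1!×0!×4!×2!) = -1/48
Σ = 1/16  ⇒  CG² = 512/7×1/16² = 2/7
CG = +√(2/7) = +0.534522

+0.534522  (= +√(2/7))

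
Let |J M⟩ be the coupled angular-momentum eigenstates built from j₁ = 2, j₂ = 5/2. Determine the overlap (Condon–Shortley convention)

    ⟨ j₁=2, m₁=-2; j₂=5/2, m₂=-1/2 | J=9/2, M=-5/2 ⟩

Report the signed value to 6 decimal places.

√[10·0!4!5!/10! · 0!4!2!3!2!7!] = √(23040)
  +(−1)^0/∏(0,0,4,2,0,3)! = 1/288  (running 1/288)
⟨..|..⟩ = √(23040)·(1/288) = +0.527046

+√(5/18) = +0.527046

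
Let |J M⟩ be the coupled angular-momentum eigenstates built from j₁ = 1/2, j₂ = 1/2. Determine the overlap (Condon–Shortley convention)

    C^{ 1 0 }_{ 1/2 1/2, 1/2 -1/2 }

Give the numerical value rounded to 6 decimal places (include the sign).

triangle: 0!*1!*1!/3! = 1/6
(j±m)!: 1!*0!*0!*1!*1!*1! = 1
prefactor² = (2J+1)*Δ*N² = 1/2
  k=0: +1/(0!*0!*0!*0!*1!*1!) = 1
Σ = 1  ⇒  CG² = 1/2*1² = 1/2
CG = +√(1/2) = +0.707107

+0.707107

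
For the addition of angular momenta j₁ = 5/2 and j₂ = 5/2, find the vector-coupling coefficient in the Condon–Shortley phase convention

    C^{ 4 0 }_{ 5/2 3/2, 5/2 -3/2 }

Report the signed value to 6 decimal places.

+√(9/28) ≈ +0.566947

√[9·1!4!4!/10! · 4!1!1!4!4!4!] = √(82944/175)
  +(−1)^0/∏(0,1,1,1,3,3)! = 1/36  (running 1/36)
  +(−1)^1/∏(1,0,0,0,4,4)! = -1/576  (running 5/192)
⟨..|..⟩ = √(82944/175)·(5/192) = +0.566947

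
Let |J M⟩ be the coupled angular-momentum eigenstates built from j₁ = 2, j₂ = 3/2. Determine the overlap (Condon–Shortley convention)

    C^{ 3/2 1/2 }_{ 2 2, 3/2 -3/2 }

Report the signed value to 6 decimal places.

+0.632456

j₁+j₂−J=2  J+j₁−j₂=2  J−j₁+j₂=1  j₁+j₂+J+1=6
(j₁±m₁, j₂±m₂, J±M) = (4,0,0,3,2,1)
P² = 32/5
sum k=0..0:
  [0] +1/4 = 1/4
S = 1/4
C² = P²·S² = 2/5 ; C = +0.632456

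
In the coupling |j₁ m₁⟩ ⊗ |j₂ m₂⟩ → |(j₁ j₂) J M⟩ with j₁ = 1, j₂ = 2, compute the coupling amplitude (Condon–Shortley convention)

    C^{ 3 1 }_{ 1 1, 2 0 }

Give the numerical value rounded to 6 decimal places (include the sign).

j₁+j₂−J=0  J+j₁−j₂=2  J−j₁+j₂=4  j₁+j₂+J+1=7
(j₁±m₁, j₂±m₂, J±M) = (2,0,2,2,4,2)
P² = 128/5
sum k=0..0:
  [0] +1/8 = 1/8
S = 1/8
C² = P²·S² = 2/5 ; C = +0.632456

+0.632456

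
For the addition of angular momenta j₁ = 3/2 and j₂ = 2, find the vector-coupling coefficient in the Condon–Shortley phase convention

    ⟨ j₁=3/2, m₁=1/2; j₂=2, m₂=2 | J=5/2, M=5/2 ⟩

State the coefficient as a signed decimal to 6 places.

-0.755929  (= −√(4/7))

√[6·1!2!3!/7! · 2!1!4!0!5!0!] = √(576/7)
  +(−1)^1/∏(1,0,0,3,2,0)! = -1/12  (running -1/12)
⟨..|..⟩ = √(576/7)·(-1/12) = -0.755929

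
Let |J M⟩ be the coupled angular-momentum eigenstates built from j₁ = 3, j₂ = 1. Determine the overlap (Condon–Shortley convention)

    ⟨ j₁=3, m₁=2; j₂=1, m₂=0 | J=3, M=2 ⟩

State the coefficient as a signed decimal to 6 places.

triangle: 1!*5!*1!/8! = 120/40320
(j±m)!: 5!*1!*1!*1!*5!*1! = 14400
prefactor² = (2J+1)*Δ*N² = 300
  k=0: +1/(0!*1!*1!*1!*4!*0!) = 1/24
  k=1: −1/(1!*0!*0!*0!*5!*1!) = -1/120
Σ = 1/30  ⇒  CG² = 300*1/30² = 1/3
CG = +√(1/3) = +0.577350

+√(1/3) ≈ +0.577350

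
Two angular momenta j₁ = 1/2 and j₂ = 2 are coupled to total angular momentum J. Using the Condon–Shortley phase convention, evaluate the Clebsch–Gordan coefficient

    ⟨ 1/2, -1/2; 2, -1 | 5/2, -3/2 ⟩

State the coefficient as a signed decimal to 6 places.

+√(4/5) ≈ +0.894427

j₁+j₂−J=0  J+j₁−j₂=1  J−j₁+j₂=4  j₁+j₂+J+1=6
(j₁±m₁, j₂±m₂, J±M) = (0,1,1,3,1,4)
P² = 144/5
sum k=0..0:
  [0] +1/6 = 1/6
S = 1/6
C² = P²·S² = 4/5 ; C = +0.894427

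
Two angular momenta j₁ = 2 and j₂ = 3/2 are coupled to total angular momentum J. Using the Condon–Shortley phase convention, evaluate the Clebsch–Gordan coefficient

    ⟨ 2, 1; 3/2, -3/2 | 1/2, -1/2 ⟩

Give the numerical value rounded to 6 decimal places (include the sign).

+√(1/10) ≈ +0.316228

triangle: 3!·1!·0!/5! = 6/120
(j±m)!: 3!·1!·0!·3!·0!·1! = 36
prefactor² = (2J+1)·Δ·N² = 18/5
  k=0: +1/(0!·3!·1!·0!·0!·0!) = 1/6
Σ = 1/6  ⇒  CG² = 18/5·1/6² = 1/10
CG = +√(1/10) = +0.316228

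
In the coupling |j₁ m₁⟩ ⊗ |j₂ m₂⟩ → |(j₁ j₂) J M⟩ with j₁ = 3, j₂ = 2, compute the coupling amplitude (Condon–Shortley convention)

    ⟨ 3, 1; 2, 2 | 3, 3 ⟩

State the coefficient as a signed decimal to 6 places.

+0.408248

j₁+j₂−J=2  J+j₁−j₂=4  J−j₁+j₂=2  j₁+j₂+J+1=9
(j₁±m₁, j₂±m₂, J±M) = (4,2,4,0,6,0)
P² = 1536
sum k=2..2:
  [2] +1/96 = 1/96
S = 1/96
C² = P²·S² = 1/6 ; C = +0.408248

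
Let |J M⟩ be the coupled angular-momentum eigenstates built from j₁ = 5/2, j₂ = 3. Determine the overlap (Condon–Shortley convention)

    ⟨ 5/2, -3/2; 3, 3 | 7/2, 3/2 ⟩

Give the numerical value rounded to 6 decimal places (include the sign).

√[8·2!3!4!/10! · 1!4!6!0!5!2!] = √(18432/7)
  +(−1)^2/∏(2,0,2,4,1,0)! = 1/96  (running 1/96)
⟨..|..⟩ = √(18432/7)·(1/96) = +0.534522

+0.534522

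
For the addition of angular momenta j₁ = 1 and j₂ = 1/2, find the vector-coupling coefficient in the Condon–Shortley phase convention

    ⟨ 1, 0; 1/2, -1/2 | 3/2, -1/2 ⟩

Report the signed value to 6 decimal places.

triangle: 0!*2!*1!/4! = 2/24
(j±m)!: 1!*1!*0!*1!*1!*2! = 2
prefactor² = (2J+1)*Δ*N² = 2/3
  k=0: +1/(0!*0!*1!*0!*1!*1!) = 1
Σ = 1  ⇒  CG² = 2/3*1² = 2/3
CG = +√(2/3) = +0.816497

+0.816497  (= +√(2/3))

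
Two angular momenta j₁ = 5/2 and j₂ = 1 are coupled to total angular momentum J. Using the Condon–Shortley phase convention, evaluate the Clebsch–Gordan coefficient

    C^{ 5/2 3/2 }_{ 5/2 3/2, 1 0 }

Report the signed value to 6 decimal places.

+0.507093

j₁+j₂−J=1  J+j₁−j₂=4  J−j₁+j₂=1  j₁+j₂+J+1=7
(j₁±m₁, j₂±m₂, J±M) = (4,1,1,1,4,1)
P² = 576/35
sum k=0..1:
  [0] +1/6 = 1/6
  [1] −1/24 = -1/24
S = 1/8
C² = P²·S² = 9/35 ; C = +0.507093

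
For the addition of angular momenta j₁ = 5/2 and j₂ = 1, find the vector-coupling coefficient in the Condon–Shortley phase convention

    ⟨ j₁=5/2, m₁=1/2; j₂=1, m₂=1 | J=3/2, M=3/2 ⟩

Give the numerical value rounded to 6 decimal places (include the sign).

+√(1/15) = +0.258199

j₁+j₂−J=2  J+j₁−j₂=3  J−j₁+j₂=0  j₁+j₂+J+1=6
(j₁±m₁, j₂±m₂, J±M) = (3,2,2,0,3,0)
P² = 48/5
sum k=2..2:
  [2] +1/12 = 1/12
S = 1/12
C² = P²·S² = 1/15 ; C = +0.258199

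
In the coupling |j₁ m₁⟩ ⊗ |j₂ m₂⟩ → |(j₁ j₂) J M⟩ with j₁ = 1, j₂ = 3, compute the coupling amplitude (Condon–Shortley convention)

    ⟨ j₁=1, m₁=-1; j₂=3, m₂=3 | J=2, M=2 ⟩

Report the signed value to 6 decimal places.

+√(5/7) = +0.845154

triangle: 2!·0!·4!/7! = 48/5040
(j±m)!: 0!·2!·6!·0!·4!·0! = 34560
prefactor² = (2J+1)·Δ·N² = 11520/7
  k=2: +1/(2!·0!·0!·4!·0!·0!) = 1/48
Σ = 1/48  ⇒  CG² = 11520/7·1/48² = 5/7
CG = +√(5/7) = +0.845154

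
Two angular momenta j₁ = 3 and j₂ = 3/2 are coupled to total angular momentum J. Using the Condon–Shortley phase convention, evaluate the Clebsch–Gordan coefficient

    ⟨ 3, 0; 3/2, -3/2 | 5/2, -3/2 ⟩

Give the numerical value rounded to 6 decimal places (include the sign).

j₁+j₂−J=2  J+j₁−j₂=4  J−j₁+j₂=1  j₁+j₂+J+1=8
(j₁±m₁, j₂±m₂, J±M) = (3,3,0,3,1,4)
P² = 1296/35
sum k=0..0:
  [0] +1/12 = 1/12
S = 1/12
C² = P²·S² = 9/35 ; C = +0.507093

+0.507093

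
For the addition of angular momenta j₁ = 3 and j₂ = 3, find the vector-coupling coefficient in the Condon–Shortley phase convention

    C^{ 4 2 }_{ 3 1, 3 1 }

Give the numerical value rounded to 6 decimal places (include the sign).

−√(20/77) = -0.509647

triangle: 2!·4!·4!/11! = 1152/39916800
(j±m)!: 4!·2!·4!·2!·6!·2! = 3317760
prefactor² = (2J+1)·Δ·N² = 331776/385
  k=0: +1/(0!·2!·2!·4!·2!·0!) = 1/192
  k=1: −1/(1!·1!·1!·3!·3!·1!) = -1/36
  k=2: +1/(2!·0!·0!·2!·4!·2!) = 1/192
Σ = -5/288  ⇒  CG² = 331776/385·(-5/288)² = 20/77
CG = −√(20/77) = -0.509647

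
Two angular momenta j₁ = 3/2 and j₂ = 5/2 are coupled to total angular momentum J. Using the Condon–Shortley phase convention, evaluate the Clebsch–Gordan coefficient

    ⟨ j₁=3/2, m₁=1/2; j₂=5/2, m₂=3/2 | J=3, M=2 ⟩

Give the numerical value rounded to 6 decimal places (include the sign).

-0.288675  (= −√(1/12))

j₁+j₂−J=1  J+j₁−j₂=2  J−j₁+j₂=4  j₁+j₂+J+1=8
(j₁±m₁, j₂±m₂, J±M) = (2,1,4,1,5,1)
P² = 48
sum k=0..1:
  [0] +1/24 = 1/24
  [1] −1/12 = -1/12
S = -1/24
C² = P²·S² = 1/12 ; C = -0.288675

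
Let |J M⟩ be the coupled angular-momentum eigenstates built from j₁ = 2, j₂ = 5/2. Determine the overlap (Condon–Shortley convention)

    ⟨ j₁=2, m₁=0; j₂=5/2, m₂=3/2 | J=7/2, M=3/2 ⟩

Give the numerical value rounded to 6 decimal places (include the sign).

√[8·1!3!4!/9! · 2!2!4!1!5!2!] = √(512/7)
  +(−1)^0/∏(0,1,2,4,1,0)! = 1/48  (running 1/48)
  +(−1)^1/∏(1,0,1,3,2,1)! = -1/12  (running -1/16)
⟨..|..⟩ = √(512/7)·(-1/16) = -0.534522

−√(2/7) ≈ -0.534522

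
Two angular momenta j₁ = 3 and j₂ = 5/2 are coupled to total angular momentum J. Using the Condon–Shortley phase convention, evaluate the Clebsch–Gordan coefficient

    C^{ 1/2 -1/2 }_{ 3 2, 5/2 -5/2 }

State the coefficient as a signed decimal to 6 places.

triangle: 5!×1!×0!/7! = 120/5040
(j±m)!: 5!×1!×0!×5!×0!×1! = 14400
prefactor² = (2J+1)×Δ×N² = 4800/7
  k=0: +1/(0!×5!×1!×0!×0!×0!) = 1/120
Σ = 1/120  ⇒  CG² = 4800/7×1/120² = 1/21
CG = +√(1/21) = +0.218218

+0.218218  (= +√(1/21))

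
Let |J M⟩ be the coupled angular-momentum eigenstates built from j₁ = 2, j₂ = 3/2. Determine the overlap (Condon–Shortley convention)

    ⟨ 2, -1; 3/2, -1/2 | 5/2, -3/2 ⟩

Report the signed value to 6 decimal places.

-0.169031

triangle: 1!×3!×2!/7! = 12/5040
(j±m)!: 1!×3!×1!×2!×1!×4! = 288
prefactor² = (2J+1)×Δ×N² = 144/35
  k=0: +1/(0!×1!×3!×1!×0!×1!) = 1/6
  k=1: −1/(1!×0!×2!×0!×1!×2!) = -1/4
Σ = -1/12  ⇒  CG² = 144/35×(-1/12)² = 1/35
CG = −√(1/35) = -0.169031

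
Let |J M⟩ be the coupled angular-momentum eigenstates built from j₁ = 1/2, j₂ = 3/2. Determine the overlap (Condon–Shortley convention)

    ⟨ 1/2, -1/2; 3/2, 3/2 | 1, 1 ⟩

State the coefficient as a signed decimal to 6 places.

triangle: 1!·0!·2!/4! = 2/24
(j±m)!: 0!·1!·3!·0!·2!·0! = 12
prefactor² = (2J+1)·Δ·N² = 3
  k=1: −1/(1!·0!·0!·2!·0!·0!) = -1/2
Σ = -1/2  ⇒  CG² = 3·(-1/2)² = 3/4
CG = −√(3/4) = -0.866025

-0.866025  (= −√(3/4))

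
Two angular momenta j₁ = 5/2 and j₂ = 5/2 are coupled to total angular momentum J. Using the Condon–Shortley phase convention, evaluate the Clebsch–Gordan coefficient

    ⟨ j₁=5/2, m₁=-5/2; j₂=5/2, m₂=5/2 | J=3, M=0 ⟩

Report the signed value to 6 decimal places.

√[7·2!3!3!/9! · 0!5!5!0!3!3!] = √(720)
  +(−1)^2/∏(2,0,3,3,0,0)! = 1/72  (running 1/72)
⟨..|..⟩ = √(720)·(1/72) = +0.372678

+√(5/36) ≈ +0.372678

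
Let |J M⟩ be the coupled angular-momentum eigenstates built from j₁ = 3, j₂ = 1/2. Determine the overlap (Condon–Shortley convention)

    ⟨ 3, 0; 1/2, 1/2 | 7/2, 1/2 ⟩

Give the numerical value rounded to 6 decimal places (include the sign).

j₁+j₂−J=0  J+j₁−j₂=6  J−j₁+j₂=1  j₁+j₂+J+1=8
(j₁±m₁, j₂±m₂, J±M) = (3,3,1,0,4,3)
P² = 5184/7
sum k=0..0:
  [0] +1/36 = 1/36
S = 1/36
C² = P²·S² = 4/7 ; C = +0.755929

+√(4/7) = +0.755929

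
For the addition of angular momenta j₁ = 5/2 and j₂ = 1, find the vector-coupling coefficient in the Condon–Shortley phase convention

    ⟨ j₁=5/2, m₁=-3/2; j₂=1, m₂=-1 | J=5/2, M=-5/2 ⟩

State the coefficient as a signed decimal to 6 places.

j₁+j₂−J=1  J+j₁−j₂=4  J−j₁+j₂=1  j₁+j₂+J+1=7
(j₁±m₁, j₂±m₂, J±M) = (1,4,0,2,0,5)
P² = 1152/7
sum k=0..0:
  [0] +1/24 = 1/24
S = 1/24
C² = P²·S² = 2/7 ; C = +0.534522

+0.534522  (= +√(2/7))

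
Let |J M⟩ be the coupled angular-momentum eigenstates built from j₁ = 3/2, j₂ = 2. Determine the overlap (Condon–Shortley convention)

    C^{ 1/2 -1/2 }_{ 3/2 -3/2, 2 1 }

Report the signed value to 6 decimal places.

j₁+j₂−J=3  J+j₁−j₂=0  J−j₁+j₂=1  j₁+j₂+J+1=5
(j₁±m₁, j₂±m₂, J±M) = (0,3,3,1,0,1)
P² = 18/5
sum k=3..3:
  [3] −1/6 = -1/6
S = -1/6
C² = P²·S² = 1/10 ; C = -0.316228

−√(1/10) = -0.316228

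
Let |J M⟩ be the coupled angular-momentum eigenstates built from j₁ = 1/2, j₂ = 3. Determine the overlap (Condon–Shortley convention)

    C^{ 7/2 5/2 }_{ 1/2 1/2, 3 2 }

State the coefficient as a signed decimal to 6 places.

+0.925820  (= +√(6/7))

j₁+j₂−J=0  J+j₁−j₂=1  J−j₁+j₂=6  j₁+j₂+J+1=8
(j₁±m₁, j₂±m₂, J±M) = (1,0,5,1,6,1)
P² = 86400/7
sum k=0..0:
  [0] +1/120 = 1/120
S = 1/120
C² = P²·S² = 6/7 ; C = +0.925820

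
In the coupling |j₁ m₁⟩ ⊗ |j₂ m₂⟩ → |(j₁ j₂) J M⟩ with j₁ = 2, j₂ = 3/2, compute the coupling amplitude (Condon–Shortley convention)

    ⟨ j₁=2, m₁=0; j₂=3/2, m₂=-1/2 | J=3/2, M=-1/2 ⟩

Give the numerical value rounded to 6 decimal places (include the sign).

-0.447214

√[4·2!2!1!/6! · 2!2!1!2!1!2!] = √(16/45)
  +(−1)^0/∏(0,2,2,1,0,0)! = 1/4  (running 1/4)
  +(−1)^1/∏(1,1,1,0,1,1)! = -1  (running -3/4)
⟨..|..⟩ = √(16/45)·(-3/4) = -0.447214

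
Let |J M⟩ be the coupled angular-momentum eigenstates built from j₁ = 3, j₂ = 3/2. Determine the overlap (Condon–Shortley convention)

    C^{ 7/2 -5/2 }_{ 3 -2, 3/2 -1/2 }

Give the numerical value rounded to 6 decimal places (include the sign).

-0.377964

√[8·1!5!2!/9! · 1!5!1!2!1!6!] = √(6400/7)
  +(−1)^0/∏(0,1,5,1,0,1)! = 1/120  (running 1/120)
  +(−1)^1/∏(1,0,4,0,1,2)! = -1/48  (running -1/80)
⟨..|..⟩ = √(6400/7)·(-1/80) = -0.377964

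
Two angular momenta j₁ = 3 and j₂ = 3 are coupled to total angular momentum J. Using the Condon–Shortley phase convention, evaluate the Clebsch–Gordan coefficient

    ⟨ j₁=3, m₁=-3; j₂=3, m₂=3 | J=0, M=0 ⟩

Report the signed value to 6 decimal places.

+0.377964  (= +√(1/7))

√[1·6!0!0!/7! · 0!6!6!0!0!0!] = √(518400/7)
  +(−1)^6/∏(6,0,0,0,0,0)! = 1/720  (running 1/720)
⟨..|..⟩ = √(518400/7)·(1/720) = +0.377964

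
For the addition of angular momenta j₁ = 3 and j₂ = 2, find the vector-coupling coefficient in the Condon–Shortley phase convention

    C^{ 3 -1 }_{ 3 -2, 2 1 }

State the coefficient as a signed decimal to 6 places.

+√(1/4) ≈ +0.500000

j₁+j₂−J=2  J+j₁−j₂=4  J−j₁+j₂=2  j₁+j₂+J+1=9
(j₁±m₁, j₂±m₂, J±M) = (1,5,3,1,2,4)
P² = 64
sum k=1..2:
  [1] −1/48 = -1/48
  [2] +1/12 = 1/12
S = 1/16
C² = P²·S² = 1/4 ; C = +0.500000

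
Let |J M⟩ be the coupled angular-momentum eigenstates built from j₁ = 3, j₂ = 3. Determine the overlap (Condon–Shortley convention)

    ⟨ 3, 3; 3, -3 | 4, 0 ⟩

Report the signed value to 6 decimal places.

j₁+j₂−J=2  J+j₁−j₂=4  J−j₁+j₂=4  j₁+j₂+J+1=11
(j₁±m₁, j₂±m₂, J±M) = (6,0,0,6,4,4)
P² = 5971968/77
sum k=0..0:
  [0] +1/1152 = 1/1152
S = 1/1152
C² = P²·S² = 9/154 ; C = +0.241747

+0.241747  (= +√(9/154))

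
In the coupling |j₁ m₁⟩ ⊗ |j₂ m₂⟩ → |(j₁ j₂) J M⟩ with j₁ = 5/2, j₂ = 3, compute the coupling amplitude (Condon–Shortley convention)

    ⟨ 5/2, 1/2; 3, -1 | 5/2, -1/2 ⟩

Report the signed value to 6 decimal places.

√[6·3!2!3!/9! · 3!2!2!4!2!3!] = √(288/35)
  +(−1)^0/∏(0,3,2,2,0,1)! = 1/24  (running 1/24)
  +(−1)^1/∏(1,2,1,1,1,2)! = -1/4  (running -5/24)
  +(−1)^2/∏(2,1,0,0,2,3)! = 1/24  (running -1/6)
⟨..|..⟩ = √(288/35)·(-1/6) = -0.478091

−√(8/35) ≈ -0.478091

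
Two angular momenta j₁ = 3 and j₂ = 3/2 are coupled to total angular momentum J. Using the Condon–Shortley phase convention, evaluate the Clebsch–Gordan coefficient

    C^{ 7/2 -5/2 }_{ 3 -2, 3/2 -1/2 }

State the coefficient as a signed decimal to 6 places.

triangle: 1!·5!·2!/9! = 240/362880
(j±m)!: 1!·5!·1!·2!·1!·6! = 172800
prefactor² = (2J+1)·Δ·N² = 6400/7
  k=0: +1/(0!·1!·5!·1!·0!·1!) = 1/120
  k=1: −1/(1!·0!·4!·0!·1!·2!) = -1/48
Σ = -1/80  ⇒  CG² = 6400/7·(-1/80)² = 1/7
CG = −√(1/7) = -0.377964

−√(1/7) = -0.377964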